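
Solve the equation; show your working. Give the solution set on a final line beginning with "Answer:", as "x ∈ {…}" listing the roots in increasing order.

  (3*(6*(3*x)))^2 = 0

Step 1. [(3*(6*(3*x)))^2 = 0] 0 ≥ 0, LHS is (·)² — take ±√. So sqrt: 3*(6*(3*x)) = 0.
Step 2. [3*(6*(3*x)) = 0] LHS = 3·(…); ÷3 both sides. So div: 6*(3*x) = 0.
Step 3. [6*(3*x) = 0] 6·(inner) — divide through by 6, so div: 3*x = 0.
Step 4. [3*x = 0] 3 out front; divide by 3 ⇒ div: x = 0.

Answer: x ∈ {0}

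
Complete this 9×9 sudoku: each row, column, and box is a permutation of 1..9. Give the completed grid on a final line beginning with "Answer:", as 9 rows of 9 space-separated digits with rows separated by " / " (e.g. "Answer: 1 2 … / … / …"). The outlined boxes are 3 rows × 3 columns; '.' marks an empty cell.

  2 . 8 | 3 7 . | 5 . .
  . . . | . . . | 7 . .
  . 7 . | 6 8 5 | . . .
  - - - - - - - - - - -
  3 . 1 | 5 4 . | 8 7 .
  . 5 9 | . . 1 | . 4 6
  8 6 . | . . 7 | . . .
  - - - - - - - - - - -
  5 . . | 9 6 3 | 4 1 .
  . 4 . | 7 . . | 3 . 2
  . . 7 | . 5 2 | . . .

Step 1. [r4c9∈{9}] r4c9 has the single candidate 9. So r4c9=9.
Step 2. [r6c4∈{2}] r6c4 has the single candidate 2. So r6c4=2.
Step 3. [r9c9∈{8}] r9c9 has the single candidate 8 ⇒ r9c9=8.
Step 4. [r1c8∈{6,9}] row 1 places 6 nowhere but r1c8, so r1c8=6.
Step 5. [r9c8∈{9}] r9c8 has the single candidate 9. So r9c8=9.
Step 6. [r8c1∈{1,6,9}] in row 8, 9 fits only at r8c1. So r8c1=9.
Step 7. [r2c3∈{3,4,5,6}] 5 has one home in row 2: r2c3. So r2c3=5.
Step 8. [r3c3∈{3,4}] across col 3, 3 lands solely at r3c3 ⇒ r3c3=3.
Step 9. [r2c5∈{1,2,9}] r2c5 is the only open cell in col 5 admitting 2 ⇒ r2c5=2.
Step 10. [r2c4∈{1,4}] across box 2, 1 lands solely at r2c4 ⇒ r2c4=1.
Step 11. [r6c9∈{1,3,5}] across col 9, 5 lands solely at r6c9. So r6c9=5.
Step 12. [r2c2∈{9}] r2c2 has the single candidate 9 ⇒ r2c2=9.
Step 13. [r2c6∈{4}] r2c6 has the single candidate 4 ⇒ r2c6=4.
Step 14. [r1c2∈{1}] r1c2 has the single candidate 1, so r1c2=1.
Step 15. [r3c9∈{1,4}] in col 9, 1 fits only at r3c9, so r3c9=1.
Step 16. [r6c8∈{3}] nothing but 3 survives at r6c8, so r6c8=3.
Step 17. [r3c7∈{2,9}] r3c7 is the only open cell in row 3 admitting 9, so r3c7=9.
Step 18. [r4c2∈{2}] r4c2 is down to just 2, so r4c2=2.
Step 19. [r9c1∈{1,6}] across row 9, 1 lands solely at r9c1, so r9c1=1.
Step 20. [r5c1∈{7}] r5c1 is down to just 7 ⇒ r5c1=7.
Step 21. [r8c3∈{6}] r8c3's peers cover all but 6. So r8c3=6.
Step 22. [r1c9∈{4}] r1c9 is down to just 4. So r1c9=4.
Step 23. [r9c4∈{4}] nothing but 4 survives at r9c4, so r9c4=4.
Step 24. [r1c6∈{9}] nothing but 9 survives at r1c6. So r1c6=9.
Step 25. [r5c5∈{3}] r5c5 has the single candidate 3. So r5c5=3.
Step 26. [r6c5∈{9}] r6c5 is down to just 9, so r6c5=9.
Step 27. [r8c5∈{1}] only 1 remains possible at r8c5 ⇒ r8c5=1.
Step 28. [r7c2∈{8}] r7c2 has the single candidate 8 ⇒ r7c2=8.
Step 29. [r6c7∈{1}] nothing but 1 survives at r6c7 ⇒ r6c7=1.
Step 30. [r3c8∈{2}] nothing but 2 survives at r3c8. So r3c8=2.
Step 31. [r9c2∈{3}] r9c2 has the single candidate 3, so r9c2=3.
Step 32. [r8c8∈{5}] r8c8 is down to just 5, so r8c8=5.
Step 33. [r8c6∈{8}] r8c6's peers cover all but 8. So r8c6=8.
Step 34. [r4c6∈{6}] r4c6 is down to just 6 ⇒ r4c6=6.
Step 35. [r6c3∈{4}] r6c3 has the single candidate 4 ⇒ r6c3=4.
Step 36. [r9c7∈{6}] r9c7's peers cover all but 6, so r9c7=6.
Step 37. [r5c4∈{8}] r5c4 has the single candidate 8. So r5c4=8.
Step 38. [r7c9∈{7}] r7c9 has the single candidate 7 ⇒ r7c9=7.
Step 39. [r2c8∈{8}] only 8 remains possible at r2c8, so r2c8=8.
Step 40. [r2c9∈{3}] r2c9's peers cover all but 3. So r2c9=3.
Step 41. [r3c1∈{4}] r3c1's peers cover all but 4 ⇒ r3c1=4.
Step 42. [r7c3∈{2}] r7c3's peers cover all but 2. So r7c3=2.
Step 43. [r2c1∈{6}] r2c1 has the single candidate 6, so r2c1=6.
Step 44. [r5c7∈{2}] r5c7 has the single candidate 2. So r5c7=2.

Answer: 2 1 8 3 7 9 5 6 4 / 6 9 5 1 2 4 7 8 3 / 4 7 3 6 8 5 9 2 1 / 3 2 1 5 4 6 8 7 9 / 7 5 9 8 3 1 2 4 6 / 8 6 4 2 9 7 1 3 5 / 5 8 2 9 6 3 4 1 7 / 9 4 6 7 1 8 3 5 2 / 1 3 7 4 5 2 6 9 8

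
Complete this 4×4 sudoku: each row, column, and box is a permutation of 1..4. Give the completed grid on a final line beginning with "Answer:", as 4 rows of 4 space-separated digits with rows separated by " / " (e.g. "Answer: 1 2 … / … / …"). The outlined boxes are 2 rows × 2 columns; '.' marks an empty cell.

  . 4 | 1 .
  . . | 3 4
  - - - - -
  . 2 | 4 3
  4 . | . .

Step 1. [r3c1∈{1}] r3c1 is down to just 1. So r3c1=1.
Step 2. [r1c4∈{2}] nothing but 2 survives at r1c4. So r1c4=2.
Step 3. [r4c2∈{3}] only 3 remains possible at r4c2, so r4c2=3.
Step 4. [r4c3∈{2}] r4c3 is down to just 2. So r4c3=2.
Step 5. [r1c1∈{3}] r1c1 has the single candidate 3. So r1c1=3.
Step 6. [r2c2∈{1}] r2c2 is down to just 1 ⇒ r2c2=1.
Step 7. [r2c1∈{2}] only 2 remains possible at r2c1, so r2c1=2.
Step 8. [r4c4∈{1}] r4c4's peers cover all but 1, so r4c4=1.

Answer: 3 4 1 2 / 2 1 3 4 / 1 2 4 3 / 4 3 2 1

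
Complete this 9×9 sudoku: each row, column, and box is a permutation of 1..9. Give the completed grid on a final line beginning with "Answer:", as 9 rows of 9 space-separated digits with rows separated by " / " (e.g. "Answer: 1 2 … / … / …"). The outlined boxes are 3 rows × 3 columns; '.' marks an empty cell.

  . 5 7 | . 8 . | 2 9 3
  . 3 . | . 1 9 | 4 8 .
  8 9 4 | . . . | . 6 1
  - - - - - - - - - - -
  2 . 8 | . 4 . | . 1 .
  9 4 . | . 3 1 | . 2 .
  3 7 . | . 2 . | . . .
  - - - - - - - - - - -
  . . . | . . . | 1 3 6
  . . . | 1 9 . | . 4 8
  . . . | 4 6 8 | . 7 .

Step 1. [r6c8∈{5}] r6c8 has the single candidate 5, so r6c8=5.
Step 2. [r6c6∈{6}] only 6 remains possible at r6c6 ⇒ r6c6=6.
Step 3. [r8c7∈{5}] nothing but 5 survives at r8c7. So r8c7=5.
Step 4. [r3c7∈{7}] r3c7 is down to just 7, so r3c7=7.
Step 5. [r2c4∈{2,5,6,7}] across row 2, 7 lands solely at r2c4, so r2c4=7.
Step 6. [r9c3∈{1,2,3,5,9}] across row 9, 3 lands solely at r9c3. So r9c3=3.
Step 7. [r7c5∈{5,7}] 7 has one home in col 5: r7c5. So r7c5=7.
Step 8. [r4c2∈{6}] nothing but 6 survives at r4c2. So r4c2=6.
Step 9. [r8c2∈{2}] r8c2's peers cover all but 2. So r8c2=2.
Step 10. [r2c1∈{6}] r2c1's peers cover all but 6. So r2c1=6.
Step 11. [r9c7∈{9}] r9c7 has the single candidate 9 ⇒ r9c7=9.
Step 12. [r9c1∈{1,5}] row 9 places 5 nowhere but r9c1. So r9c1=5.
Step 13. [r3c4∈{2,3,5}] col 4 places 3 nowhere but r3c4, so r3c4=3.
Step 14. [r3c6∈{2,5}] 2 has one home in row 3: r3c6, so r3c6=2.
Step 15. [r6c7∈{8}] only 8 remains possible at r6c7. So r6c7=8.
Step 16. [r6c4∈{9}] nothing but 9 survives at r6c4, so r6c4=9.
Step 17. [r4c4∈{5}] nothing but 5 survives at r4c4. So r4c4=5.
Step 18. [r4c6∈{7}] r4c6 has the single candidate 7, so r4c6=7.
Step 19. [r7c3∈{9}] r7c3 is down to just 9 ⇒ r7c3=9.
Step 20. [r8c6∈{3}] only 3 remains possible at r8c6, so r8c6=3.
Step 21. [r2c9∈{5}] only 5 remains possible at r2c9 ⇒ r2c9=5.
Step 22. [r7c6∈{5}] r7c6 has the single candidate 5. So r7c6=5.
Step 23. [r9c2∈{1}] only 1 remains possible at r9c2 ⇒ r9c2=1.
Step 24. [r7c4∈{2}] r7c4 is down to just 2. So r7c4=2.
Step 25. [r7c2∈{8}] r7c2's peers cover all but 8 ⇒ r7c2=8.
Step 26. [r5c9∈{7}] only 7 remains possible at r5c9. So r5c9=7.
Step 27. [r3c5∈{5}] r3c5 is down to just 5, so r3c5=5.
Step 28. [r1c1∈{1}] r1c1's peers cover all but 1. So r1c1=1.
Step 29. [r6c9∈{4}] r6c9's peers cover all but 4. So r6c9=4.
Step 30. [r8c1∈{7}] r8c1 is down to just 7. So r8c1=7.
Step 31. [r2c3∈{2}] r2c3 is down to just 2 ⇒ r2c3=2.
Step 32. [r8c3∈{6}] only 6 remains possible at r8c3, so r8c3=6.
Step 33. [r9c9∈{2}] r9c9 has the single candidate 2. So r9c9=2.
Step 34. [r4c9∈{9}] r4c9 is down to just 9, so r4c9=9.
Step 35. [r6c3∈{1}] r6c3's peers cover all but 1 ⇒ r6c3=1.
Step 36. [r5c3∈{5}] r5c3 is down to just 5. So r5c3=5.
Step 37. [r1c4∈{6}] only 6 remains possible at r1c4. So r1c4=6.
Step 38. [r4c7∈{3}] nothing but 3 survives at r4c7, so r4c7=3.
Step 39. [r1c6∈{4}] r1c6 is down to just 4 ⇒ r1c6=4.
Step 40. [r7c1∈{4}] r7c1 is down to just 4. So r7c1=4.
Step 41. [r5c7∈{6}] r5c7's peers cover all but 6 ⇒ r5c7=6.
Step 42. [r5c4∈{8}] r5c4's peers cover all but 8. So r5c4=8.

Answer: 1 5 7 6 8 4 2 9 3 / 6 3 2 7 1 9 4 8 5 / 8 9 4 3 5 2 7 6 1 / 2 6 8 5 4 7 3 1 9 / 9 4 5 8 3 1 6 2 7 / 3 7 1 9 2 6 8 5 4 / 4 8 9 2 7 5 1 3 6 / 7 2 6 1 9 3 5 4 8 / 5 1 3 4 6 8 9 7 2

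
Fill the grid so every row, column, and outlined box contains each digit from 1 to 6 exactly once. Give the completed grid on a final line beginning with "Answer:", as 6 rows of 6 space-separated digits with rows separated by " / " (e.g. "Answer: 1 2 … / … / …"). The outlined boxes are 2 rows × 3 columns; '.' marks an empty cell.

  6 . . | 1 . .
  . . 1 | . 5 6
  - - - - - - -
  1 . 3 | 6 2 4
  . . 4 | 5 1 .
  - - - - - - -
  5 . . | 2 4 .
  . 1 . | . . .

Step 1. [r6c4∈{3}] r6c4's peers cover all but 3. So r6c4=3.
Step 2. [r1c2∈{2,3,4,5}] row 1 places 4 nowhere but r1c2. So r1c2=4.
Step 3. [r4c1∈{2}] r4c1 is down to just 2. So r4c1=2.
Step 4. [r6c3∈{2,6}] r6c3 is the only open cell in row 6 admitting 2 ⇒ r6c3=2.
Step 5. [r5c2∈{3,6}] r5c2 is the only open cell in row 5 admitting 3. So r5c2=3.
Step 6. [r1c6∈{2,3}] across row 1, 2 lands solely at r1c6, so r1c6=2.
Step 7. [r6c1∈{4}] nothing but 4 survives at r6c1, so r6c1=4.
Step 8. [r6c5∈{6}] nothing but 6 survives at r6c5, so r6c5=6.
Step 9. [r1c5∈{3}] r1c5's peers cover all but 3. So r1c5=3.
Step 10. [r5c6∈{1}] r5c6's peers cover all but 1. So r5c6=1.
Step 11. [r4c6∈{3}] only 3 remains possible at r4c6, so r4c6=3.
Step 12. [r2c4∈{4}] r2c4 is down to just 4. So r2c4=4.
Step 13. [r1c3∈{5}] nothing but 5 survives at r1c3. So r1c3=5.
Step 14. [r4c2∈{6}] only 6 remains possible at r4c2 ⇒ r4c2=6.
Step 15. [r5c3∈{6}] r5c3 is down to just 6. So r5c3=6.
Step 16. [r2c2∈{2}] nothing but 2 survives at r2c2 ⇒ r2c2=2.
Step 17. [r6c6∈{5}] r6c6 is down to just 5. So r6c6=5.
Step 18. [r3c2∈{5}] r3c2 has the single candidate 5, so r3c2=5.
Step 19. [r2c1∈{3}] r2c1 has the single candidate 3, so r2c1=3.

Answer: 6 4 5 1 3 2 / 3 2 1 4 5 6 / 1 5 3 6 2 4 / 2 6 4 5 1 3 / 5 3 6 2 4 1 / 4 1 2 3 6 5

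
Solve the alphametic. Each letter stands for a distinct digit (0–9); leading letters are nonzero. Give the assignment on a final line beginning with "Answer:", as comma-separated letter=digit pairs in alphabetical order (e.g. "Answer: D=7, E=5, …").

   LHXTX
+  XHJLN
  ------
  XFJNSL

Step 1. [col 1: X + N ≡ L (mod 10)] several values work for L in column 1 (X + N ≡ L (mod 10), carry-in 0); try L=9, so L=9.
Step 2. [col 1: X + N ≡ L (mod 10)] column 1 (X + N ≡ L (mod 10), carry-in 0) doesn't pin X yet; pick X=1 and continue. So X=1.
Step 3. [col 1: X + N ≡ L (mod 10)] in column 1 we have X+N≡L with carry-in 0; given X=1, L=9 and digits 1,9 already taken and all letters distinct, that pins N to 8, so N=8.
Step 4. [col 2: T + L ≡ S (mod 10)] several values work for T in column 2 (T + L ≡ S (mod 10), carry-in 0); try T=5, so T=5.
Step 5. [col 2: T + L ≡ S (mod 10)] in column 2 we have T+L≡S with carry-in 0; given T=5, L=9 and digits 1,5,8,9 already taken and all letters distinct, that pins S to 4 ⇒ S=4.
Step 6. [col 3: X + J ≡ N (mod 10)] from column 3 (X=1, N=8, carry-in 1, digits 1,4,5,8,9 already taken and all letters distinct): J must equal 6, so J=6.
Step 7. [col 4: H + H ≡ J (mod 10)] column 4 reads H+H+carry(0)=J with J=6; with digits 1,4,5,6,8,9 already taken and all letters distinct, the only value for H is 3, so H=3.
Step 8. [col 5: L + X ≡ F (mod 10)] from column 5 (L=9, X=1, carry-in 0, digits 1,3,4,5,6,8,9 already taken and all letters distinct): F must equal 0. So F=0.

Answer: F=0, H=3, J=6, L=9, N=8, S=4, T=5, X=1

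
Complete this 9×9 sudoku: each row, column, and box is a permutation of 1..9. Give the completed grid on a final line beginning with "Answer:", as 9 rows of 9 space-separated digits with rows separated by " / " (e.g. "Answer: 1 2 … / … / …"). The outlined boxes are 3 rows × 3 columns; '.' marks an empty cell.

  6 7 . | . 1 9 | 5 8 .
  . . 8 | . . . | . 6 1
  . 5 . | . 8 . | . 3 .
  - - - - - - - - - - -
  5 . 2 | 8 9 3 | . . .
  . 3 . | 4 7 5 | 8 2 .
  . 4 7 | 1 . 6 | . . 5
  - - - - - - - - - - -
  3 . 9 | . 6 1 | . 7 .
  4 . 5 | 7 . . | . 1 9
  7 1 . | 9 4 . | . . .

Step 1. [r9c9∈{2,3,6,8}] r9c9 is the only open cell in col 9 admitting 3. So r9c9=3.
Step 2. [r2c2∈{2,9}] r2c2 is the only open cell in col 2 admitting 9, so r2c2=9.
Step 3. [r2c1∈{2}] r2c1's peers cover all but 2, so r2c1=2.
Step 4. [r3c7∈{2,4,7,9}] across row 3, 9 lands solely at r3c7. So r3c7=9.
Step 5. [r4c2∈{6}] r4c2 has the single candidate 6. So r4c2=6.
Step 6. [r7c9∈{2,4,8}] col 9 places 8 nowhere but r7c9. So r7c9=8.
Step 7. [r7c7∈{2,4}] row 7 places 4 nowhere but r7c7. So r7c7=4.
Step 8. [r2c7∈{7}] r2c7 has the single candidate 7. So r2c7=7.
Step 9. [r3c6∈{2,4,7}] across row 3, 7 lands solely at r3c6, so r3c6=7.
Step 10. [r7c2∈{2}] only 2 remains possible at r7c2. So r7c2=2.
Step 11. [r2c5∈{3,5}] r2c5 is the only open cell in col 5 admitting 5 ⇒ r2c5=5.
Step 12. [r5c1∈{1,9}] r5c1 is the only open cell in row 5 admitting 9. So r5c1=9.
Step 13. [r8c7∈{2,6}] r8c7 is the only open cell in row 8 admitting 6. So r8c7=6.
Step 14. [r9c6∈{2,8}] in row 9, 8 fits only at r9c6. So r9c6=8.
Step 15. [r1c3∈{3,4}] 3 has one home in col 3: r1c3 ⇒ r1c3=3.
Step 16. [r1c9∈{2,4}] across row 1, 4 lands solely at r1c9 ⇒ r1c9=4.
Step 17. [r8c6∈{2}] r8c6's peers cover all but 2 ⇒ r8c6=2.
Step 18. [r3c4∈{2,6}] 6 has one home in row 3: r3c4 ⇒ r3c4=6.
Step 19. [r3c3∈{1,4}] r3c3 is the only open cell in row 3 admitting 4. So r3c3=4.
Step 20. [r6c1∈{8}] r6c1 is down to just 8. So r6c1=8.
Step 21. [r3c1∈{1}] only 1 remains possible at r3c1 ⇒ r3c1=1.
Step 22. [r2c6∈{4}] r2c6 has the single candidate 4, so r2c6=4.
Step 23. [r9c7∈{2}] nothing but 2 survives at r9c7 ⇒ r9c7=2.
Step 24. [r9c3∈{6}] r9c3 is down to just 6 ⇒ r9c3=6.
Step 25. [r9c8∈{5}] r9c8 has the single candidate 5 ⇒ r9c8=5.
Step 26. [r8c5∈{3}] r8c5 has the single candidate 3. So r8c5=3.
Step 27. [r8c2∈{8}] r8c2 has the single candidate 8 ⇒ r8c2=8.
Step 28. [r7c4∈{5}] nothing but 5 survives at r7c4. So r7c4=5.
Step 29. [r2c4∈{3}] nothing but 3 survives at r2c4 ⇒ r2c4=3.
Step 30. [r6c7∈{3}] r6c7 has the single candidate 3, so r6c7=3.
Step 31. [r6c8∈{9}] nothing but 9 survives at r6c8. So r6c8=9.
Step 32. [r5c9∈{6}] nothing but 6 survives at r5c9. So r5c9=6.
Step 33. [r1c4∈{2}] r1c4 has the single candidate 2 ⇒ r1c4=2.
Step 34. [r4c9∈{7}] nothing but 7 survives at r4c9. So r4c9=7.
Step 35. [r6c5∈{2}] r6c5's peers cover all but 2, so r6c5=2.
Step 36. [r3c9∈{2}] r3c9 has the single candidate 2, so r3c9=2.
Step 37. [r4c8∈{4}] nothing but 4 survives at r4c8 ⇒ r4c8=4.
Step 38. [r5c3∈{1}] only 1 remains possible at r5c3, so r5c3=1.
Step 39. [r4c7∈{1}] r4c7's peers cover all but 1. So r4c7=1.

Answer: 6 7 3 2 1 9 5 8 4 / 2 9 8 3 5 4 7 6 1 / 1 5 4 6 8 7 9 3 2 / 5 6 2 8 9 3 1 4 7 / 9 3 1 4 7 5 8 2 6 / 8 4 7 1 2 6 3 9 5 / 3 2 9 5 6 1 4 7 8 / 4 8 5 7 3 2 6 1 9 / 7 1 6 9 4 8 2 5 3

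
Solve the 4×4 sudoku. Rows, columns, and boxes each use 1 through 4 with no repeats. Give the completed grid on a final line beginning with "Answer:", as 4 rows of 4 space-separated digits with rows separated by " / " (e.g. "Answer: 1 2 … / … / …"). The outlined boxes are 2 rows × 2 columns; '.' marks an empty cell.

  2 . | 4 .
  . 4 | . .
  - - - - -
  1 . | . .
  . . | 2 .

Step 1. [r3c3∈{3}] r3c3 has the single candidate 3, so r3c3=3.
Step 2. [r4c4∈{1,4}] row 4 places 1 nowhere but r4c4 ⇒ r4c4=1.
Step 3. [r2c1∈{3}] r2c1 has the single candidate 3, so r2c1=3.
Step 4. [r3c2∈{2}] nothing but 2 survives at r3c2, so r3c2=2.
Step 5. [r3c4∈{4}] r3c4's peers cover all but 4, so r3c4=4.
Step 6. [r4c1∈{4}] r4c1's peers cover all but 4 ⇒ r4c1=4.
Step 7. [r1c2∈{1}] only 1 remains possible at r1c2. So r1c2=1.
Step 8. [r2c3∈{1}] nothing but 1 survives at r2c3, so r2c3=1.
Step 9. [r2c4∈{2}] r2c4's peers cover all but 2. So r2c4=2.
Step 10. [r4c2∈{3}] nothing but 3 survives at r4c2, so r4c2=3.
Step 11. [r1c4∈{3}] r1c4's peers cover all but 3 ⇒ r1c4=3.

Answer: 2 1 4 3 / 3 4 1 2 / 1 2 3 4 / 4 3 2 1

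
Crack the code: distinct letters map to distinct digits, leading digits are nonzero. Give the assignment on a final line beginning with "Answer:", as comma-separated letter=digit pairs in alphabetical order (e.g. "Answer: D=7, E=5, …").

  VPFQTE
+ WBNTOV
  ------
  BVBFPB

Step 1. [col 1: E + V ≡ B (mod 10)] column 1 (E + V ≡ B (mod 10), carry-in 0) doesn't pin B yet; pick B=8 and continue ⇒ B=8.
Step 2. [col 1: E + V ≡ B (mod 10)] no forcing yet in column 1 (carry-in 0); E=6 is free and consistent — try it. So E=6.
Step 3. [col 1: E + V ≡ B (mod 10)] column 1 reads E+V+carry(0)=B with E=6, B=8; with digits 6,8 already taken and all letters distinct, the only value for V is 2. So V=2.
Step 4. [col 2: T + O ≡ P (mod 10)] no forcing yet in column 2 (carry-in 0); O=3 is free and consistent — try it, so O=3.
Step 5. [col 2: T + O ≡ P (mod 10)] column 2 (T + O ≡ P (mod 10), carry-in 0) doesn't pin T yet; pick T=1 and continue, so T=1.
Step 6. [col 2: T + O ≡ P (mod 10)] column 2 reads T+O+carry(0)=P with T=1, O=3; with digits 1,2,3,6,8 already taken and all letters distinct, the only value for P is 4. So P=4.
Step 7. [col 3: Q + T ≡ F (mod 10)] from column 3 (T=1, carry-in 0, digits 1,2,3,4,6,8 already taken and all letters distinct): F must equal 0. So F=0.
Step 8. [col 3: Q + T ≡ F (mod 10)] column 3 reads Q+T+carry(0)=F with T=1, F=0; with digits 0,1,2,3,4,6,8 already taken and all letters distinct, the only value for Q is 9. So Q=9.
Step 9. [col 4: F + N ≡ B (mod 10)] column 4 reads F+N+carry(1)=B with F=0, B=8; with digits 0,1,2,3,4,6,8,9 already taken and all letters distinct, the only value for N is 7, so N=7.
Step 10. [col 6: V + W ≡ B (mod 10)] column 6 reads V+W+carry(1)=B with V=2, B=8; with digits 0,1,2,3,4,6,7,8,9 already taken and all letters distinct, the only value for W is 5, so W=5.

Answer: B=8, E=6, F=0, N=7, O=3, P=4, Q=9, T=1, V=2, W=5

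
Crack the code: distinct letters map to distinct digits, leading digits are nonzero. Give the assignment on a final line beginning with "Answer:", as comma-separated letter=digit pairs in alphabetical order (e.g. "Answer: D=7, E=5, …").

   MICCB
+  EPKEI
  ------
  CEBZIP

Step 1. [col 1: B + I ≡ P (mod 10)] P=8 is one option consistent with column 1 (B + I ≡ P (mod 10), carry-in 0) — take it ⇒ P=8.
Step 2. [col 1: B + I ≡ P (mod 10)] I=5 is one option consistent with column 1 (B + I ≡ P (mod 10), carry-in 0) — take it. So I=5.
Step 3. [col 1: B + I ≡ P (mod 10)] column 1 reads B+I+carry(0)=P with I=5, P=8; with digits 5,8 already taken and all letters distinct, the only value for B is 3 ⇒ B=3.
Step 4. [col 2: C + E ≡ I (mod 10)] E=4 is one option consistent with column 2 (C + E ≡ I (mod 10), carry-in 0) — take it, so E=4.
Step 5. [col 2: C + E ≡ I (mod 10)] in column 2 we have C+E≡I with carry-in 0; given E=4, I=5 and digits 3,4,5,8 already taken and all letters distinct, that pins C to 1. So C=1.
Step 6. [col 3: C + K ≡ Z (mod 10)] no forcing yet in column 3 (carry-in 0); K=6 is free and consistent — try it. So K=6.
Step 7. [col 3: C + K ≡ Z (mod 10)] from column 3 (C=1, K=6, carry-in 0, digits 1,3,4,5,6,8 already taken and all letters distinct): Z must equal 7. So Z=7.
Step 8. [col 5: M + E ≡ E (mod 10)] in column 5 we have M+E≡E with carry-in 1; given E=4 and digits 1,3,4,5,6,7,8 already taken and all letters distinct, that pins M to 9. So M=9.

Answer: B=3, C=1, E=4, I=5, K=6, M=9, P=8, Z=7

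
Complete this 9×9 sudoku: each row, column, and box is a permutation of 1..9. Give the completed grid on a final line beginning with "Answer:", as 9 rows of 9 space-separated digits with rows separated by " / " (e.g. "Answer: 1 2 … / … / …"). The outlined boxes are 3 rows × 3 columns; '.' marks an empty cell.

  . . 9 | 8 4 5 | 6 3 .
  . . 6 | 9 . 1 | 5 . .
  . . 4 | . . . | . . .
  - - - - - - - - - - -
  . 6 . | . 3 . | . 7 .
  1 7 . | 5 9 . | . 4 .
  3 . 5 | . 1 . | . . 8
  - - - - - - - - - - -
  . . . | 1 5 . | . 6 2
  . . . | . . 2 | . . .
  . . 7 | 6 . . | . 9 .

Step 1. [r8c3∈{1,3,8}] r8c3 is the only open cell in col 3 admitting 1 ⇒ r8c3=1.
Step 2. [r6c8∈{2}] r6c8 has the single candidate 2. So r6c8=2.
Step 3. [r3c7∈{1,2,7,8,9}] col 7 places 2 nowhere but r3c7. So r3c7=2.
Step 4. [r7c3∈{3,8}] r7c3 is the only open cell in col 3 admitting 3 ⇒ r7c3=3.
Step 5. [r9c5∈{8}] r9c5 has the single candidate 8, so r9c5=8.
Step 6. [r8c5∈{7}] r8c5's peers cover all but 7. So r8c5=7.
Step 7. [r8c8∈{5,8}] col 8 places 5 nowhere but r8c8. So r8c8=5.
Step 8. [r3c8∈{1,8}] r3c8 is the only open cell in col 8 admitting 1, so r3c8=1.
Step 9. [r6c6∈{4,6,7}] 6 has one home in row 6: r6c6. So r6c6=6.
Step 10. [r3c6∈{3,7}] 7 has one home in col 6: r3c6 ⇒ r3c6=7.
Step 11. [r9c6∈{3,4}] r9c6 is the only open cell in col 6 admitting 3 ⇒ r9c6=3.
Step 12. [r8c4∈{4}] r8c4 has the single candidate 4, so r8c4=4.
Step 13. [r6c2∈{4,9}] 4 has one home in row 6: r6c2. So r6c2=4.
Step 14. [r4c1∈{2,8,9}] in box 4, 9 fits only at r4c1 ⇒ r4c1=9.
Step 15. [r2c2∈{2,3,8}] row 2 places 3 nowhere but r2c2 ⇒ r2c2=3.
Step 16. [r2c9∈{4,7}] 4 has one home in row 2: r2c9, so r2c9=4.
Step 17. [r2c1∈{2,7,8}] in row 2, 7 fits only at r2c1 ⇒ r2c1=7.
Step 18. [r4c7∈{1}] only 1 remains possible at r4c7, so r4c7=1.
Step 19. [r1c1∈{2}] only 2 remains possible at r1c1. So r1c1=2.
Step 20. [r7c7∈{4,7,8}] r7c7 is the only open cell in row 7 admitting 7, so r7c7=7.
Step 21. [r8c7∈{3,8}] col 7 places 8 nowhere but r8c7 ⇒ r8c7=8.
Step 22. [r7c1∈{4,8}] r7c1 is the only open cell in row 7 admitting 4 ⇒ r7c1=4.
Step 23. [r9c1∈{5}] r9c1 has the single candidate 5, so r9c1=5.
Step 24. [r7c2∈{8,9}] row 7 places 8 nowhere but r7c2 ⇒ r7c2=8.
Step 25. [r5c3∈{2,8}] r5c3 is the only open cell in row 5 admitting 2, so r5c3=2.
Step 26. [r4c3∈{8}] nothing but 8 survives at r4c3, so r4c3=8.
Step 27. [r5c7∈{3}] r5c7 has the single candidate 3, so r5c7=3.
Step 28. [r8c1∈{6}] r8c1 is down to just 6 ⇒ r8c1=6.
Step 29. [r3c2∈{5}] r3c2 is down to just 5, so r3c2=5.
Step 30. [r3c9∈{9}] nothing but 9 survives at r3c9, so r3c9=9.
Step 31. [r4c4∈{2}] r4c4 is down to just 2, so r4c4=2.
Step 32. [r3c1∈{8}] r3c1 is down to just 8. So r3c1=8.
Step 33. [r2c8∈{8}] r2c8 is down to just 8 ⇒ r2c8=8.
Step 34. [r6c4∈{7}] only 7 remains possible at r6c4. So r6c4=7.
Step 35. [r2c5∈{2}] r2c5 is down to just 2, so r2c5=2.
Step 36. [r9c9∈{1}] nothing but 1 survives at r9c9, so r9c9=1.
Step 37. [r3c4∈{3}] r3c4 is down to just 3. So r3c4=3.
Step 38. [r8c2∈{9}] nothing but 9 survives at r8c2, so r8c2=9.
Step 39. [r5c9∈{6}] r5c9 is down to just 6, so r5c9=6.
Step 40. [r6c7∈{9}] r6c7 has the single candidate 9, so r6c7=9.
Step 41. [r3c5∈{6}] only 6 remains possible at r3c5, so r3c5=6.
Step 42. [r5c6∈{8}] only 8 remains possible at r5c6, so r5c6=8.
Step 43. [r4c9∈{5}] r4c9 has the single candidate 5 ⇒ r4c9=5.
Step 44. [r9c2∈{2}] only 2 remains possible at r9c2 ⇒ r9c2=2.
Step 45. [r4c6∈{4}] nothing but 4 survives at r4c6 ⇒ r4c6=4.
Step 46. [r9c7∈{4}] nothing but 4 survives at r9c7, so r9c7=4.
Step 47. [r8c9∈{3}] r8c9 is down to just 3 ⇒ r8c9=3.
Step 48. [r1c2∈{1}] nothing but 1 survives at r1c2 ⇒ r1c2=1.
Step 49. [r1c9∈{7}] only 7 remains possible at r1c9, so r1c9=7.
Step 50. [r7c6∈{9}] r7c6 is down to just 9, so r7c6=9.

Answer: 2 1 9 8 4 5 6 3 7 / 7 3 6 9 2 1 5 8 4 / 8 5 4 3 6 7 2 1 9 / 9 6 8 2 3 4 1 7 5 / 1 7 2 5 9 8 3 4 6 / 3 4 5 7 1 6 9 2 8 / 4 8 3 1 5 9 7 6 2 / 6 9 1 4 7 2 8 5 3 / 5 2 7 6 8 3 4 9 1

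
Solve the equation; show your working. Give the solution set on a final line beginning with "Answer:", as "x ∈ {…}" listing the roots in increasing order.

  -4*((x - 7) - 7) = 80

Step 1. [-4*((x - 7) - 7) = 80] -4 out front; divide by -4. So div: (x - 7) - 7 = -20.
Step 2. [(x - 7) - 7 = -20] -7 is outermost — add 7 both sides ⇒ sub: x - 7 = -13.
Step 3. [x - 7 = -13] the outer -7 inverts by adding 7. So sub: x = -6.

Answer: x ∈ {-6}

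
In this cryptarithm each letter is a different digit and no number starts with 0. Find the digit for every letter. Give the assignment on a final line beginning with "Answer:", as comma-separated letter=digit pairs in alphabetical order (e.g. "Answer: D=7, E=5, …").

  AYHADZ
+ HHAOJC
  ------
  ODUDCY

Step 1. [col 1: Z + C ≡ Y (mod 10)] several values work for Z in column 1 (Z + C ≡ Y (mod 10), carry-in 0); try Z=5, so Z=5.
Step 2. [col 1: Z + C ≡ Y (mod 10)] Y=3 is one option consistent with column 1 (Z + C ≡ Y (mod 10), carry-in 0) — take it. So Y=3.
Step 3. [col 1: Z + C ≡ Y (mod 10)] in column 1 we have Z+C≡Y with carry-in 0; given Z=5, Y=3 and digits 3,5 already taken and all letters distinct, that pins C to 8. So C=8.
Step 4. [col 2: D + J ≡ C (mod 10)] column 2 (D + J ≡ C (mod 10), carry-in 1) doesn't pin J yet; pick J=1 and continue. So J=1.
Step 5. [col 2: D + J ≡ C (mod 10)] in column 2 we have D+J≡C with carry-in 1; given J=1, C=8 and digits 1,3,5,8 already taken and all letters distinct, that pins D to 6 ⇒ D=6.
Step 6. [col 3: A + O ≡ D (mod 10)] column 3 (A + O ≡ D (mod 10), carry-in 0) doesn't pin O yet; pick O=9 and continue, so O=9.
Step 7. [col 3: A + O ≡ D (mod 10)] in column 3 we have A+O≡D with carry-in 0; given O=9, D=6 and digits 1,3,5,6,8,9 already taken and all letters distinct, that pins A to 7. So A=7.
Step 8. [col 4: H + A ≡ U (mod 10)] U=0 is one option consistent with column 4 (H + A ≡ U (mod 10), carry-in 1) — take it. So U=0.
Step 9. [col 4: H + A ≡ U (mod 10)] from column 4 (A=7, U=0, carry-in 1, digits 0,1,3,5,6,7,8,9 already taken and all letters distinct): H must equal 2, so H=2.

Answer: A=7, C=8, D=6, H=2, J=1, O=9, U=0, Y=3, Z=5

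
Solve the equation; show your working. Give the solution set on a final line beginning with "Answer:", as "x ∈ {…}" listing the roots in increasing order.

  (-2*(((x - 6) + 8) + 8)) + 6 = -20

Step 1. [(-2*(((x - 6) + 8) + 8)) + 6 = -20] 6 comes off first (subtract 6), so sub: -2*(((x - 6) + 8) + 8) = -26.
Step 2. [-2*(((x - 6) + 8) + 8) = -26] -2·(inner) — divide through by -2, so div: ((x - 6) + 8) + 8 = 13.
Step 3. [((x - 6) + 8) + 8 = 13] +8 is outermost — subtract 8 both sides. So sub: (x - 6) + 8 = 5.
Step 4. [(x - 6) + 8 = 5] subtract 8: x sits inside (… + 8), so sub: x - 6 = -3.
Step 5. [x - 6 = -3] peel the -6: add 6 from each side, so sub: x = 3.

Answer: x ∈ {3}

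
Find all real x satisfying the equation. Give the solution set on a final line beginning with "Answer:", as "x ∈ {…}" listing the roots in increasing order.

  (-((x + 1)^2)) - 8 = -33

Step 1. [(-((x + 1)^2)) - 8 = -33] 8 comes off first (add 8), so sub: -((x + 1)^2) = -25.
Step 2. [-((x + 1)^2) = -25] leading − — multiply by −1. So neg: (x + 1)^2 = 25.
Step 3. [(x + 1)^2 = 25] LHS squared, RHS 25 ≥ 0: apply √ (±) ⇒ sqrt: x + 1 = 5 or -5.
Step 4. [x + 1 = 5 or -5] +1 is outermost — subtract 1 both sides ⇒ sub: x = 4 or -6.

Answer: x ∈ {-6, 4}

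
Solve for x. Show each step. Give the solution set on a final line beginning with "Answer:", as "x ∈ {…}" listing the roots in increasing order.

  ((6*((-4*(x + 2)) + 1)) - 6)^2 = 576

Step 1. [((6*((-4*(x + 2)) + 1)) - 6)^2 = 576] √ both sides: 576 ≥ 0 gives two branches ⇒ sqrt: (6*((-4*(x + 2)) + 1)) - 6 = 24 or -24.
Step 2. [(6*((-4*(x + 2)) + 1)) - 6 = 24 or -24] 6 divides every term; factor it out. So factor: ((-4*(x + 2)) + 1) - 1 = 4 or -4.
Step 3. [((-4*(x + 2)) + 1) - 1 = 4 or -4] -1 is outermost — add 1 both sides, so sub: (-4*(x + 2)) + 1 = 5 or -3.
Step 4. [(-4*(x + 2)) + 1 = 5 or -3] peel the +1: subtract 1 from each side. So sub: -4*(x + 2) = 4 or -4.
Step 5. [-4*(x + 2) = 4 or -4] leading coefficient -4: divide by -4, so div: x + 2 = -1 or 1.
Step 6. [x + 2 = -1 or 1] subtract 2: x sits inside (… + 2). So sub: x = -3 or -1.

Answer: x ∈ {-3, -1}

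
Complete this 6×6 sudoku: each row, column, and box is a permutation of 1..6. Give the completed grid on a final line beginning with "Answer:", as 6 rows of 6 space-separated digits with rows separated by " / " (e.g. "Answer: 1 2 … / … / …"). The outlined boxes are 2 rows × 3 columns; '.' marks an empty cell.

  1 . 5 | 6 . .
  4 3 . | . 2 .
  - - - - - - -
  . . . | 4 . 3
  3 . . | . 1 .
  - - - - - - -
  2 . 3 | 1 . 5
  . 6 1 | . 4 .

Step 1. [r3c5∈{5,6}] in col 5, 5 fits only at r3c5. So r3c5=5.
Step 2. [r4c4∈{2}] only 2 remains possible at r4c4, so r4c4=2.
Step 3. [r3c3∈{2,6}] across col 3, 2 lands solely at r3c3. So r3c3=2.
Step 4. [r4c3∈{4,6}] across col 3, 4 lands solely at r4c3. So r4c3=4.
Step 5. [r6c4∈{3}] nothing but 3 survives at r6c4 ⇒ r6c4=3.
Step 6. [r1c6∈{4}] nothing but 4 survives at r1c6. So r1c6=4.
Step 7. [r1c5∈{3}] only 3 remains possible at r1c5, so r1c5=3.
Step 8. [r6c1∈{5}] only 5 remains possible at r6c1. So r6c1=5.
Step 9. [r4c6∈{6}] nothing but 6 survives at r4c6, so r4c6=6.
Step 10. [r4c2∈{5}] r4c2 has the single candidate 5. So r4c2=5.
Step 11. [r2c3∈{6}] only 6 remains possible at r2c3, so r2c3=6.
Step 12. [r2c4∈{5}] nothing but 5 survives at r2c4 ⇒ r2c4=5.
Step 13. [r5c5∈{6}] only 6 remains possible at r5c5 ⇒ r5c5=6.
Step 14. [r3c1∈{6}] r3c1's peers cover all but 6 ⇒ r3c1=6.
Step 15. [r5c2∈{4}] r5c2's peers cover all but 4, so r5c2=4.
Step 16. [r1c2∈{2}] r1c2's peers cover all but 2. So r1c2=2.
Step 17. [r6c6∈{2}] nothing but 2 survives at r6c6, so r6c6=2.
Step 18. [r3c2∈{1}] r3c2 has the single candidate 1, so r3c2=1.
Step 19. [r2c6∈{1}] only 1 remains possible at r2c6, so r2c6=1.

Answer: 1 2 5 6 3 4 / 4 3 6 5 2 1 / 6 1 2 4 5 3 / 3 5 4 2 1 6 / 2 4 3 1 6 5 / 5 6 1 3 4 2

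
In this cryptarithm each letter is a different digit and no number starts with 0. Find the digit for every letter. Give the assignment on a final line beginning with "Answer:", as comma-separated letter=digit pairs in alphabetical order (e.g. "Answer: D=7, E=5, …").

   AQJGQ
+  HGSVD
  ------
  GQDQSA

Step 1. [col 1: Q + D ≡ A (mod 10)] several values work for D in column 1 (Q + D ≡ A (mod 10), carry-in 0); try D=4, so D=4.
Step 2. [col 1: Q + D ≡ A (mod 10)] column 1 (Q + D ≡ A (mod 10), carry-in 0) doesn't pin Q yet; pick Q=3 and continue ⇒ Q=3.
Step 3. [col 1: Q + D ≡ A (mod 10)] from column 1 (Q=3, D=4, carry-in 0, digits 3,4 already taken and all letters distinct): A must equal 7 ⇒ A=7.
Step 4. [col 2: G + V ≡ S (mod 10)] several values work for V in column 2 (G + V ≡ S (mod 10), carry-in 0); try V=9, so V=9.
Step 5. [col 2: G + V ≡ S (mod 10)] S=0 is one option consistent with column 2 (G + V ≡ S (mod 10), carry-in 0) — take it ⇒ S=0.
Step 6. [col 2: G + V ≡ S (mod 10)] column 2 reads G+V+carry(0)=S with V=9, S=0; with digits 0,3,4,7,9 already taken and all letters distinct, the only value for G is 1 ⇒ G=1.
Step 7. [col 3: J + S ≡ Q (mod 10)] from column 3 (S=0, Q=3, carry-in 1, digits 0,1,3,4,7,9 already taken and all letters distinct): J must equal 2. So J=2.
Step 8. [col 5: A + H ≡ Q (mod 10)] from column 5 (A=7, Q=3, carry-in 0, digits 0,1,2,3,4,7,9 already taken and all letters distinct): H must equal 6. So H=6.

Answer: A=7, D=4, G=1, H=6, J=2, Q=3, S=0, V=9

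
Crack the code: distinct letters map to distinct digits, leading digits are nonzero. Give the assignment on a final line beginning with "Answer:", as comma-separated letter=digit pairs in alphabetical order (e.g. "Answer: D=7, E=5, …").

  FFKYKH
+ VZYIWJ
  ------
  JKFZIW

Step 1. [col 1: H + J ≡ W (mod 10)] column 1 (H + J ≡ W (mod 10), carry-in 0) doesn't pin J yet; pick J=9 and continue. So J=9.
Step 2. [col 1: H + J ≡ W (mod 10)] H=3 is one option consistent with column 1 (H + J ≡ W (mod 10), carry-in 0) — take it ⇒ H=3.
Step 3. [col 1: H + J ≡ W (mod 10)] column 1: given H=3, J=9, carry-in 0, and digits 3,9 already taken and all letters distinct, H+J≡W (mod 10) forces W=2. So W=2.
Step 4. [col 2: K + W ≡ I (mod 10)] no forcing yet in column 2 (carry-in 1); K=7 is free and consistent — try it ⇒ K=7.
Step 5. [col 2: K + W ≡ I (mod 10)] column 2: given K=7, W=2, carry-in 1, and digits 2,3,7,9 already taken and all letters distinct, K+W≡I (mod 10) forces I=0 ⇒ I=0.
Step 6. [col 3: Y + I ≡ Z (mod 10)] Z=5 is one option consistent with column 3 (Y + I ≡ Z (mod 10), carry-in 1) — take it, so Z=5.
Step 7. [col 3: Y + I ≡ Z (mod 10)] column 3: given I=0, Z=5, carry-in 1, and digits 0,2,3,5,7,9 already taken and all letters distinct, Y+I≡Z (mod 10) forces Y=4. So Y=4.
Step 8. [col 4: K + Y ≡ F (mod 10)] from column 4 (K=7, Y=4, carry-in 0, digits 0,2,3,4,5,7,9 already taken and all letters distinct): F must equal 1 ⇒ F=1.
Step 9. [col 6: F + V ≡ J (mod 10)] from column 6 (F=1, J=9, carry-in 0, digits 0,1,2,3,4,5,7,9 already taken and all letters distinct): V must equal 8, so V=8.

Answer: F=1, H=3, I=0, J=9, K=7, V=8, W=2, Y=4, Z=5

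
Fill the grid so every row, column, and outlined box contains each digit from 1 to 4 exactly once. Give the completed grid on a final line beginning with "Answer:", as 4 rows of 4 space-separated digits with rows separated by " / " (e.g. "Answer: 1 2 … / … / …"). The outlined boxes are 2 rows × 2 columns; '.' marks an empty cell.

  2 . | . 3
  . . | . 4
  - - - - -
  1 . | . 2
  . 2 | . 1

Step 1. [r4c1∈{3,4}] col 1 places 4 nowhere but r4c1 ⇒ r4c1=4.
Step 2. [r1c3∈{1}] r1c3 has the single candidate 1, so r1c3=1.
Step 3. [r3c2∈{3}] r3c2's peers cover all but 3 ⇒ r3c2=3.
Step 4. [r2c2∈{1}] only 1 remains possible at r2c2 ⇒ r2c2=1.
Step 5. [r1c2∈{4}] r1c2's peers cover all but 4 ⇒ r1c2=4.
Step 6. [r2c3∈{2}] r2c3's peers cover all but 2 ⇒ r2c3=2.
Step 7. [r4c3∈{3}] r4c3 is down to just 3. So r4c3=3.
Step 8. [r2c1∈{3}] only 3 remains possible at r2c1. So r2c1=3.
Step 9. [r3c3∈{4}] r3c3 is down to just 4 ⇒ r3c3=4.

Answer: 2 4 1 3 / 3 1 2 4 / 1 3 4 2 / 4 2 3 1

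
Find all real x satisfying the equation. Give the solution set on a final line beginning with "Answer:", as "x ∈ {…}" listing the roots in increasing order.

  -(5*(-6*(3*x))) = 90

Step 1. [-(5*(-6*(3*x))) = 90] flip signs both sides, so neg: 5*(-6*(3*x)) = -90.
Step 2. [5*(-6*(3*x)) = -90] divide by the outer 5, so div: -6*(3*x) = -18.
Step 3. [-6*(3*x) = -18] leading coefficient -6: divide by -6, so div: 3*x = 3.
Step 4. [3*x = 3] leading coefficient 3: divide by 3. So div: x = 1.

Answer: x ∈ {1}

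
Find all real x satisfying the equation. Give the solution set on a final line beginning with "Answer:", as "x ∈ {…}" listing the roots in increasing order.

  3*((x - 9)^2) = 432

Step 1. [3*((x - 9)^2) = 432] 3·(inner) — divide through by 3, so div: (x - 9)^2 = 144.
Step 2. [(x - 9)^2 = 144] √ both sides: 144 ≥ 0 gives two branches ⇒ sqrt: x - 9 = 12 or -12.
Step 3. [x - 9 = 12 or -12] the outer -9 inverts by adding 9 ⇒ sub: x = 21 or -3.

Answer: x ∈ {-3, 21}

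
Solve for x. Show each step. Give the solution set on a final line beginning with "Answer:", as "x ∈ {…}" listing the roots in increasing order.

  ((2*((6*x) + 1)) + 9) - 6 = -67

Step 1. [((2*((6*x) + 1)) + 9) - 6 = -67] 6 comes off first (add 6) ⇒ sub: (2*((6*x) + 1)) + 9 = -61.
Step 2. [(2*((6*x) + 1)) + 9 = -61] subtract 9: x sits inside (… + 9). So sub: 2*((6*x) + 1) = -70.
Step 3. [2*((6*x) + 1) = -70] divide by the outer 2 ⇒ div: (6*x) + 1 = -35.
Step 4. [(6*x) + 1 = -35] peel the +1: subtract 1 from each side ⇒ sub: 6*x = -36.
Step 5. [6*x = -36] leading coefficient 6: divide by 6, so div: x = -6.

Answer: x ∈ {-6}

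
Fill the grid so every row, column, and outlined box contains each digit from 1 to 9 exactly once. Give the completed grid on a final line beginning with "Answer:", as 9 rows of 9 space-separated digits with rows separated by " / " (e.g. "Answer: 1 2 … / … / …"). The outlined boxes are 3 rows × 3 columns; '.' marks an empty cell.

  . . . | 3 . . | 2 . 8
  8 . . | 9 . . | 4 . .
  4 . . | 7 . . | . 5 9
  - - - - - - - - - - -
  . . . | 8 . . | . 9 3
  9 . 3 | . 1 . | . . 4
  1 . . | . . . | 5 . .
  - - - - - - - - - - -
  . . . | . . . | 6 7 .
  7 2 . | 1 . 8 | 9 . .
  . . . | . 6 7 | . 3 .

Step 1. [r9c1∈{5}] only 5 remains possible at r9c1. So r9c1=5.
Step 2. [r1c1∈{6}] only 6 remains possible at r1c1, so r1c1=6.
Step 3. [r3c6∈{1,2,6}] row 3 places 6 nowhere but r3c6. So r3c6=6.
Step 4. [r1c8∈{1}] r1c8's peers cover all but 1. So r1c8=1.
Step 5. [r8c5∈{3,4,5}] 3 has one home in row 8: r8c5 ⇒ r8c5=3.
Step 6. [r2c2∈{1,3,5,7}] 3 has one home in row 2: r2c2 ⇒ r2c2=3.
Step 7. [r9c7∈{1,8}] box 9 places 8 nowhere but r9c7 ⇒ r9c7=8.
Step 8. [r3c2∈{1}] r3c2 has the single candidate 1, so r3c2=1.
Step 9. [r4c1∈{2}] nothing but 2 survives at r4c1 ⇒ r4c1=2.
Step 10. [r5c7∈{7}] nothing but 7 survives at r5c7, so r5c7=7.
Step 11. [r8c3∈{4,6}] in row 8, 6 fits only at r8c3, so r8c3=6.
Step 12. [r4c2∈{4,5,6,7}] across row 4, 6 lands solely at r4c2. So r4c2=6.
Step 13. [r2c8∈{6}] nothing but 6 survives at r2c8. So r2c8=6.
Step 14. [r5c4∈{2,5,6}] in row 5, 6 fits only at r5c4, so r5c4=6.
Step 15. [r7c4∈{2,4,5}] r7c4 is the only open cell in col 4 admitting 5. So r7c4=5.
Step 16. [r6c6∈{2,3,4,9}] 3 has one home in row 6: r6c6, so r6c6=3.
Step 17. [r7c6∈{2,4,9}] in col 6, 9 fits only at r7c6, so r7c6=9.
Step 18. [r6c5∈{2,4,7,9}] across row 6, 9 lands solely at r6c5, so r6c5=9.
Step 19. [r4c5∈{4,5,7}] col 5 places 7 nowhere but r4c5 ⇒ r4c5=7.
Step 20. [r2c6∈{1,2,5}] row 2 places 1 nowhere but r2c6. So r2c6=1.
Step 21. [r5c6∈{2,5}] r5c6 is the only open cell in col 6 admitting 2, so r5c6=2.
Step 22. [r6c4∈{4}] only 4 remains possible at r6c4 ⇒ r6c4=4.
Step 23. [r7c5∈{2,4}] 4 has one home in box 8: r7c5, so r7c5=4.
Step 24. [r1c5∈{5}] r1c5's peers cover all but 5. So r1c5=5.
Step 25. [r7c2∈{8}] nothing but 8 survives at r7c2, so r7c2=8.
Step 26. [r2c3∈{2,5,7}] in row 2, 5 fits only at r2c3 ⇒ r2c3=5.
Step 27. [r7c9∈{1,2}] across row 7, 2 lands solely at r7c9, so r7c9=2.
Step 28. [r6c2∈{7}] r6c2 has the single candidate 7, so r6c2=7.
Step 29. [r1c2∈{9}] r1c2 is down to just 9. So r1c2=9.
Step 30. [r9c3∈{1,4,9}] across row 9, 9 lands solely at r9c3 ⇒ r9c3=9.
Step 31. [r5c8∈{8}] r5c8 has the single candidate 8 ⇒ r5c8=8.
Step 32. [r3c5∈{2,8}] row 3 places 8 nowhere but r3c5 ⇒ r3c5=8.
Step 33. [r1c3∈{7}] only 7 remains possible at r1c3 ⇒ r1c3=7.
Step 34. [r9c4∈{2}] r9c4's peers cover all but 2 ⇒ r9c4=2.
Step 35. [r7c3∈{1}] only 1 remains possible at r7c3 ⇒ r7c3=1.
Step 36. [r3c3∈{2}] r3c3's peers cover all but 2 ⇒ r3c3=2.
Step 37. [r8c8∈{4}] r8c8's peers cover all but 4. So r8c8=4.
Step 38. [r7c1∈{3}] r7c1 has the single candidate 3, so r7c1=3.
Step 39. [r6c8∈{2}] r6c8 is down to just 2, so r6c8=2.
Step 40. [r9c9∈{1}] only 1 remains possible at r9c9. So r9c9=1.
Step 41. [r6c9∈{6}] only 6 remains possible at r6c9 ⇒ r6c9=6.
Step 42. [r4c3∈{4}] r4c3 is down to just 4. So r4c3=4.
Step 43. [r2c5∈{2}] r2c5 is down to just 2, so r2c5=2.
Step 44. [r4c7∈{1}] r4c7's peers cover all but 1. So r4c7=1.
Step 45. [r9c2∈{4}] r9c2 is down to just 4 ⇒ r9c2=4.
Step 46. [r6c3∈{8}] nothing but 8 survives at r6c3. So r6c3=8.
Step 47. [r1c6∈{4}] r1c6 has the single candidate 4 ⇒ r1c6=4.
Step 48. [r3c7∈{3}] nothing but 3 survives at r3c7, so r3c7=3.
Step 49. [r4c6∈{5}] r4c6 has the single candidate 5 ⇒ r4c6=5.
Step 50. [r8c9∈{5}] r8c9's peers cover all but 5 ⇒ r8c9=5.
Step 51. [r2c9∈{7}] r2c9 is down to just 7. So r2c9=7.
Step 52. [r5c2∈{5}] nothing but 5 survives at r5c2. So r5c2=5.

Answer: 6 9 7 3 5 4 2 1 8 / 8 3 5 9 2 1 4 6 7 / 4 1 2 7 8 6 3 5 9 / 2 6 4 8 7 5 1 9 3 / 9 5 3 6 1 2 7 8 4 / 1 7 8 4 9 3 5 2 6 / 3 8 1 5 4 9 6 7 2 / 7 2 6 1 3 8 9 4 5 / 5 4 9 2 6 7 8 3 1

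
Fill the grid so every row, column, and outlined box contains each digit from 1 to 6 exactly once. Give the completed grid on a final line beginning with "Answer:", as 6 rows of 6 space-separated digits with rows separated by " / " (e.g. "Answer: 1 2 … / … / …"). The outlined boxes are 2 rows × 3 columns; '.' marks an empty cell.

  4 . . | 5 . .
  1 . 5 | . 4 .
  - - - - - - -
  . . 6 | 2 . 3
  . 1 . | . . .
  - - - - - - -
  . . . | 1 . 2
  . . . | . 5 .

Step 1. [r2c6∈{6}] nothing but 6 survives at r2c6. So r2c6=6.
Step 2. [r6c6∈{4}] r6c6 has the single candidate 4 ⇒ r6c6=4.
Step 3. [r1c5∈{1,2,3}] col 5 places 2 nowhere but r1c5 ⇒ r1c5=2.
Step 4. [r1c3∈{3}] r1c3 is down to just 3 ⇒ r1c3=3.
Step 5. [r4c1∈{2,3,5}] row 4 places 3 nowhere but r4c1 ⇒ r4c1=3.
Step 6. [r3c2∈{4,5}] 4 has one home in row 3: r3c2 ⇒ r3c2=4.
Step 7. [r5c5∈{3,6}] col 5 places 3 nowhere but r5c5 ⇒ r5c5=3.
Step 8. [r6c1∈{2,6}] col 1 places 2 nowhere but r6c1. So r6c1=2.
Step 9. [r5c1∈{5,6}] r5c1 is the only open cell in col 1 admitting 6 ⇒ r5c1=6.
Step 10. [r4c5∈{6}] nothing but 6 survives at r4c5. So r4c5=6.
Step 11. [r4c4∈{4}] r4c4's peers cover all but 4 ⇒ r4c4=4.
Step 12. [r6c3∈{1}] r6c3's peers cover all but 1, so r6c3=1.
Step 13. [r3c5∈{1}] r3c5's peers cover all but 1 ⇒ r3c5=1.
Step 14. [r1c6∈{1}] r1c6's peers cover all but 1, so r1c6=1.
Step 15. [r4c3∈{2}] only 2 remains possible at r4c3, so r4c3=2.
Step 16. [r4c6∈{5}] only 5 remains possible at r4c6 ⇒ r4c6=5.
Step 17. [r1c2∈{6}] nothing but 6 survives at r1c2 ⇒ r1c2=6.
Step 18. [r6c4∈{6}] r6c4 is down to just 6 ⇒ r6c4=6.
Step 19. [r5c2∈{5}] nothing but 5 survives at r5c2, so r5c2=5.
Step 20. [r2c2∈{2}] r2c2 is down to just 2. So r2c2=2.
Step 21. [r2c4∈{3}] r2c4 has the single candidate 3. So r2c4=3.
Step 22. [r5c3∈{4}] r5c3 has the single candidate 4. So r5c3=4.
Step 23. [r3c1∈{5}] r3c1 is down to just 5 ⇒ r3c1=5.
Step 24. [r6c2∈{3}] r6c2 is down to just 3, so r6c2=3.

Answer: 4 6 3 5 2 1 / 1 2 5 3 4 6 / 5 4 6 2 1 3 / 3 1 2 4 6 5 / 6 5 4 1 3 2 / 2 3 1 6 5 4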